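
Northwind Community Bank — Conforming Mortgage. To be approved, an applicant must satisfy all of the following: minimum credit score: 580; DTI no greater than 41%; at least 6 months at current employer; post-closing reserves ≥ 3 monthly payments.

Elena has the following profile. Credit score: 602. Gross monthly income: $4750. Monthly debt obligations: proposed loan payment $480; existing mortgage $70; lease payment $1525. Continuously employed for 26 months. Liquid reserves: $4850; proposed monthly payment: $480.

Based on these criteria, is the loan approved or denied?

Credit score 602 ≥ 580 (meets)
Total monthly debts = (480 + 70 + 1,525) = 2,075. DTI = 2,075/4,750 = 43.7% > 41%
Employment 26 ≥ 6 months
Liquid reserves cover 4,850/480 = 10.1 months — ≥ 3 required
Fails on DTI.

Denied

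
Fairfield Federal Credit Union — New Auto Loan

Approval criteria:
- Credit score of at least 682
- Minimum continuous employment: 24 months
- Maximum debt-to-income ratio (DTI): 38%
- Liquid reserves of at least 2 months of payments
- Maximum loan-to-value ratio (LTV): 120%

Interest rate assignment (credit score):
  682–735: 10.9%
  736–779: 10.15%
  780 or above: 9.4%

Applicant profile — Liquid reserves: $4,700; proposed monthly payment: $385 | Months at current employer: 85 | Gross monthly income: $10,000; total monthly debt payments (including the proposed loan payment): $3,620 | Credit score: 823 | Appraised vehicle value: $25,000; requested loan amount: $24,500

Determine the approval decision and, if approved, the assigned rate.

Credit score 823 ≥ 682 (meets minimum)
Debt-to-income = 3,620/10,000 = 36.2% — meets 38% limit
Employment 85 ≥ 24 months
LTV: 24,500 ÷ 25,000 = 98%, within 120% cap
Reserves: 4,700 ÷ 385 = 12.2 months (meets 2-month minimum)
All requirements met. Score 823 falls in the 780 or above tier → 9.4%.

Approved at 9.4%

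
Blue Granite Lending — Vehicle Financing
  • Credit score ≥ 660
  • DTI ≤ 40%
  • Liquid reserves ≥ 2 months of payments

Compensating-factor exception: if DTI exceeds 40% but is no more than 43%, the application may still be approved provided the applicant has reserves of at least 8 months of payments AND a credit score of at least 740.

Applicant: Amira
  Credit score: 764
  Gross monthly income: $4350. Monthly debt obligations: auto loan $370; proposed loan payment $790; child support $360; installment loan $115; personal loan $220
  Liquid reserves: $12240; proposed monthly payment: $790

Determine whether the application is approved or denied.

Approved

Credit score 764 ≥ 660 (meets base)
Total debts = (370 + 790 + 360 + 115 + 220) = 1,855. DTI = 1,855/4,350 = 42.6% > 40% — standard DTI limit exceeded.
Reserves = 12,240/790 = 15.5 months ≥ 2
DTI 42.6% is within the 40%–43% exception band; checking compensating factors.
Reserves 15.5 ≥ 8 months; credit score 764 ≥ 740.
Both compensating conditions met → exception applies.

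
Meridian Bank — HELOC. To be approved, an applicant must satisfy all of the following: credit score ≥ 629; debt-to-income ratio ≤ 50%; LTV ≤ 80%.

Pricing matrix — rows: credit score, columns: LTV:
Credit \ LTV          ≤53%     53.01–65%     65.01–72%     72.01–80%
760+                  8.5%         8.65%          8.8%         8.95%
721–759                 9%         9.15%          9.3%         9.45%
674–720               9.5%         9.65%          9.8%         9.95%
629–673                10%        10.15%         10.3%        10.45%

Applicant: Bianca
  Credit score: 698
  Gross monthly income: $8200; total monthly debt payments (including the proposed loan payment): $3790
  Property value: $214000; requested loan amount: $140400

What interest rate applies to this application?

Credit score 698 ≥ 629; DTI = 3,790/8,200 = 46.2% ≤ 50%
LTV = 140,400/214,000 = 65.6% ≤ 80%
Row: 698 falls in 674–720. Column: 65.6% falls in 65.01–72%. Rate = 9.8%.

9.8%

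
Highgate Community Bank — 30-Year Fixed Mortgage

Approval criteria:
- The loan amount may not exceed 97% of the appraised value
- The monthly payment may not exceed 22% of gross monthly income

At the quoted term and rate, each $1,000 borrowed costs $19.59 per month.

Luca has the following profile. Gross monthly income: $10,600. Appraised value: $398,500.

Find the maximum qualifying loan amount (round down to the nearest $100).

Payment cap: 22% × $10,600 = $2,332/month.
At $19.59 per $1,000, that supports 2,332/19.59 × 1,000 ≈ $119,040 → $119,000.
LTV cap: 97% × $398,500 = $386,545 → $386,500.
Binding constraint: payment-to-income.

$119,000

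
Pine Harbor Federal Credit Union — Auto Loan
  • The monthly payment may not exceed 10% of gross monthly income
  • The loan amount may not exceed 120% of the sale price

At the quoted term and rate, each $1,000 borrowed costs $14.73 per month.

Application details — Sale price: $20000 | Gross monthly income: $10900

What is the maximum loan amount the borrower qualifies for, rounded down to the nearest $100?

Payment cap: 10% × $10,900 = $1,090/month.
At $14.73 per $1,000, that supports 1,090/14.73 × 1,000 ≈ $73,998 → $73,900.
LTV cap: 120% × $20,000 = $24,000 → $24,000.
Binding constraint: loan-to-value.

$24,000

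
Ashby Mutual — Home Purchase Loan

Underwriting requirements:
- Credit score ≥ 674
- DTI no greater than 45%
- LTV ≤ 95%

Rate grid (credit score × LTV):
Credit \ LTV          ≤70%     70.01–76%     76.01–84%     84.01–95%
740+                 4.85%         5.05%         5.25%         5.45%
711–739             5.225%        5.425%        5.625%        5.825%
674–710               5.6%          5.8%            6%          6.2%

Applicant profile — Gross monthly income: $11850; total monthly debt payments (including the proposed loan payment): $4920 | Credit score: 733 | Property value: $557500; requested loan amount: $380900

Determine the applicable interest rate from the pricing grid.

Credit score 733 ≥ 674; DTI: 4,920 ÷ 11,850 = 41.5%, within the 45% cap
LTV: 380,900 ÷ 557,500 = 68.3%, within 95% cap
Score 733 is in the 711–739 band; LTV 68.3% is in the ≤70% band → 5.225%.

5.225%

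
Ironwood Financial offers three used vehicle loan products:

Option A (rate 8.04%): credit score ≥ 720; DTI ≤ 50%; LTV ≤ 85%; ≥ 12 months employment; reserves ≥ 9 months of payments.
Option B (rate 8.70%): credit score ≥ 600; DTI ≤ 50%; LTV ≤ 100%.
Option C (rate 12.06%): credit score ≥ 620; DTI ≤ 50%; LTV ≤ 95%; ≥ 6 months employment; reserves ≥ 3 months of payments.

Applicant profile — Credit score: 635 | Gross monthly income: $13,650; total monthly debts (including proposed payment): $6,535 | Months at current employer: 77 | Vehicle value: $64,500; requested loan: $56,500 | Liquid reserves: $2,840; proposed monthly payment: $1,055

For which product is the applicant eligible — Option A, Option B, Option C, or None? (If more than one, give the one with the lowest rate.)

Option B

DTI = 6,535/13,650 = 47.9%.
LTV = 56,500/64,500 = 87.6%.
Reserves = 2,840/1,055 = 2.7 months.
Option A: score 635 < 720; DTI 47.9% ≤ 50%; LTV 87.6% > 85%; employment 77 ≥ 12 mo; reserves 2.7 < 9 mo → does not qualify.
Option B: score 635 ≥ 600; DTI 47.9% ≤ 50%; LTV 87.6% ≤ 100% → qualifies.
Option C: score 635 ≥ 620; DTI 47.9% ≤ 50%; LTV 87.6% ≤ 95%; employment 77 ≥ 6 mo; reserves 2.7 < 3 mo → does not qualify.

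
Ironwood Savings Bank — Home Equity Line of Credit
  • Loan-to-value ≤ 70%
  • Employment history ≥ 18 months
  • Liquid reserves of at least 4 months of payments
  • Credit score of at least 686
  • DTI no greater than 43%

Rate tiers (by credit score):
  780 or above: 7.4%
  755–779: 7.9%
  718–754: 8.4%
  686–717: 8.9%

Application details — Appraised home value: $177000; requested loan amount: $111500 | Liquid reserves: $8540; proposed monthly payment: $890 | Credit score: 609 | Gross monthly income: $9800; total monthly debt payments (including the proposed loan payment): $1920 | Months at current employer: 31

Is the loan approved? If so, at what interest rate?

Credit score 609 < 686 (below minimum)
Employment 31 ≥ 18 months
DTI: 1,920 ÷ 9,800 = 19.6%, within the 43% cap
LTV: 111,500 ÷ 177,000 = 63%, within 70% cap
Reserves = 8,540/890 = 9.6 months ≥ 4
Not all requirements met → denied.

Denied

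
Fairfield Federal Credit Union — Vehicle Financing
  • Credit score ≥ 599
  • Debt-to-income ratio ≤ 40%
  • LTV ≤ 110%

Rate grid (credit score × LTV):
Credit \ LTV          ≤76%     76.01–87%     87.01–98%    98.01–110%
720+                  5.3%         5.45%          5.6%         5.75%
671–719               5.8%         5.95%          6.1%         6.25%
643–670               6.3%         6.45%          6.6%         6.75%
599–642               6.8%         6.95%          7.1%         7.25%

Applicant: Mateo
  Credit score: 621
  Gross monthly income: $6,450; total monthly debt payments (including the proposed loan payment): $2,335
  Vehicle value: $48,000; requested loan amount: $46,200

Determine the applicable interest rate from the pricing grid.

Credit score 621 ≥ 599; DTI = 2,335/6,450 = 36.2% ≤ 40%
LTV = 46,200/48,000 = 96.2% ≤ 110%
Credit 621 → row 599–642; LTV 96.2% → column 87.01–98%. Grid cell → 7.1%.

7.1%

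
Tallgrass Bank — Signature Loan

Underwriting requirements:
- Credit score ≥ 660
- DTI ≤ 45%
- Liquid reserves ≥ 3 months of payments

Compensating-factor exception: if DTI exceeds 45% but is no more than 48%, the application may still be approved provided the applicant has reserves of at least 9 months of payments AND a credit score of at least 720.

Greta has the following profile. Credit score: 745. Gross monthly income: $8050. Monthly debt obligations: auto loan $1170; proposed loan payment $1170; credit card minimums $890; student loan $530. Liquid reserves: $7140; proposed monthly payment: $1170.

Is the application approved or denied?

Denied

Credit score 745 ≥ 660 (meets base)
Total debts = (1,170 + 1,170 + 890 + 530) = 3,760. DTI = 3,760/8,050 = 46.7% > 45% — standard DTI limit exceeded.
Reserves = 7,140/1,170 = 6.1 months ≥ 3
46.7% falls in the override range (45%–48%), so the compensating-factor test applies.
Reserves 6.1 < 9 months; credit score 745 ≥ 720.
Compensating-factor requirement not fully met.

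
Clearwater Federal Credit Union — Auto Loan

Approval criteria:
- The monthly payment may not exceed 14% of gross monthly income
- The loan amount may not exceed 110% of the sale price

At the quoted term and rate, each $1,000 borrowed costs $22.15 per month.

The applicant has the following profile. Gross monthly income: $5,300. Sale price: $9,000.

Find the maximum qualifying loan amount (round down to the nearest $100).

$9,900

Payment cap: 14% × $5,300 = $742/month.
At $22.15 per $1,000, that supports 742/22.15 × 1,000 ≈ $33,498 → $33,400.
LTV cap: 110% × $9,000 = $9,900 → $9,900.
Binding constraint: loan-to-value.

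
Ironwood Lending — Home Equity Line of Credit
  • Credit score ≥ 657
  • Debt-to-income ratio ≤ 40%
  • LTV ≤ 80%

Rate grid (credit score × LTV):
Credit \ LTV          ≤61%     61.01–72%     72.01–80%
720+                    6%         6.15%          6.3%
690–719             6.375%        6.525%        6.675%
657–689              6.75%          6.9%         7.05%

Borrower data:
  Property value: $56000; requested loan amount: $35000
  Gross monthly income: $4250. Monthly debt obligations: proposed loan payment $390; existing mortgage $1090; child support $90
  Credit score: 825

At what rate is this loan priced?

Credit score 825 ≥ 657; Total monthly debts = (390 + 1,090 + 90) = 1,570. DTI = 1,570/4,250 = 36.9% ≤ 40%
LTV: 35,000 ÷ 56,000 = 62.5%, within 80% cap
Row: 825 falls in 720+. Column: 62.5% falls in 61.01–72%. Rate = 6.15%.

6.15%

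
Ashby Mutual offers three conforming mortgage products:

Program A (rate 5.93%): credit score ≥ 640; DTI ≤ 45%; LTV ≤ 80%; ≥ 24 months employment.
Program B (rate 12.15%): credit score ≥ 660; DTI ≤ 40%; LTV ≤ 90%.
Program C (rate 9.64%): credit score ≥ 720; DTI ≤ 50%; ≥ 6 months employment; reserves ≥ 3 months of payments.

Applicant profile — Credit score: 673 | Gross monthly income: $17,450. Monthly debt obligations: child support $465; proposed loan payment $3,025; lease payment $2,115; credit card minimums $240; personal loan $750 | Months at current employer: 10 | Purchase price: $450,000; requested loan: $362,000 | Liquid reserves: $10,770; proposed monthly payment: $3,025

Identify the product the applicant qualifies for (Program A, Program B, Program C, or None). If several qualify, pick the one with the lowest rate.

Program B

Total debts = (465 + 3,025 + 2,115 + 240 + 750) = 6,595; DTI = 6,595/17,450 = 37.8%.
LTV = 362,000/450,000 = 80.4%.
Reserves = 10,770/3,025 = 3.6 months.
Program A: score 673 ≥ 640; DTI 37.8% ≤ 45%; LTV 80.4% > 80%; employment 10 < 24 mo → does not qualify.
Program B: score 673 ≥ 660; DTI 37.8% ≤ 40%; LTV 80.4% ≤ 90% → qualifies.
Program C: score 673 < 720; DTI 37.8% ≤ 50%; employment 10 ≥ 6 mo; reserves 3.6 ≥ 3 mo → does not qualify.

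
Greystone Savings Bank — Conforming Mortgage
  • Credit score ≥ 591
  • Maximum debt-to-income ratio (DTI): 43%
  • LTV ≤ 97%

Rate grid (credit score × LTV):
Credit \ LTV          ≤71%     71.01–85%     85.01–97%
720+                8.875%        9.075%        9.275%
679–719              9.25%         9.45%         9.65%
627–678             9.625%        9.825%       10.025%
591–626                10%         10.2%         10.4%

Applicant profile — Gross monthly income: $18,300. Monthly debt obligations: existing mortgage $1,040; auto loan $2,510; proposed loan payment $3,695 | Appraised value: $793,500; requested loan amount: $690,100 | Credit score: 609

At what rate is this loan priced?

Credit score 609 ≥ 591; Total monthly debts = (1,040 + 2,510 + 3,695) = 7,245. DTI = 7,245/18,300 = 39.6% ≤ 43%
LTV: 690,100 ÷ 793,500 = 87%, within 97% cap
Row: 609 falls in 591–626. Column: 87% falls in 85.01–97%. Rate = 10.4%.

10.4%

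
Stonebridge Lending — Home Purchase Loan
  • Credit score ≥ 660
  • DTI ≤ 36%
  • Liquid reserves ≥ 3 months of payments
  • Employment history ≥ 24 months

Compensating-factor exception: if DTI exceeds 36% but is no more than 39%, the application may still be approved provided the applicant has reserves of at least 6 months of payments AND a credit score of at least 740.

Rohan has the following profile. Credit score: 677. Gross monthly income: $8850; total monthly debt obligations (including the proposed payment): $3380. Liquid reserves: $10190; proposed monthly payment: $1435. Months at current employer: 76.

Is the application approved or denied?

Denied

Credit score 677 ≥ 660 (meets base)
DTI: 3,380 ÷ 8,850 = 38.2%, over the 36% base limit.
Reserves = 10,190/1,435 = 7.1 months ≥ 3
Employment 76 ≥ 24 months
DTI 38.2% is within the 36%–39% exception band; checking compensating factors.
Reserves 7.1 ≥ 6 months; credit score 677 < 740.
Compensating-factor requirement not fully met.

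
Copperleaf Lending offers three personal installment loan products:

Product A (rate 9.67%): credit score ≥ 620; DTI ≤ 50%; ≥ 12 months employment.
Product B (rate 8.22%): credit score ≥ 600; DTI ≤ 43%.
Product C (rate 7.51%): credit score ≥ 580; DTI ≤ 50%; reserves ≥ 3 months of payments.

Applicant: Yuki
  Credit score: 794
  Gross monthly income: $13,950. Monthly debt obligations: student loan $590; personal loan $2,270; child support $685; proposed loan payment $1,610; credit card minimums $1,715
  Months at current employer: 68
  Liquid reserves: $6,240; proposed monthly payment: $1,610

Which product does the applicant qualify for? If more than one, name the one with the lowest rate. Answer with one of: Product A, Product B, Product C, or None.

Product C

Total debts = (590 + 2,270 + 685 + 1,610 + 1,715) = 6,870; DTI = 6,870/13,950 = 49.2%.
Reserves = 6,240/1,610 = 3.9 months.
Product A: score 794 ≥ 620; DTI 49.2% ≤ 50%; employment 68 ≥ 12 mo → qualifies.
Product B: score 794 ≥ 600; DTI 49.2% > 43% → does not qualify.
Product C: score 794 ≥ 580; DTI 49.2% ≤ 50%; reserves 3.9 ≥ 3 mo → qualifies.
Qualifying: Product A, Product C. Lowest rate is 7.51% → Product C.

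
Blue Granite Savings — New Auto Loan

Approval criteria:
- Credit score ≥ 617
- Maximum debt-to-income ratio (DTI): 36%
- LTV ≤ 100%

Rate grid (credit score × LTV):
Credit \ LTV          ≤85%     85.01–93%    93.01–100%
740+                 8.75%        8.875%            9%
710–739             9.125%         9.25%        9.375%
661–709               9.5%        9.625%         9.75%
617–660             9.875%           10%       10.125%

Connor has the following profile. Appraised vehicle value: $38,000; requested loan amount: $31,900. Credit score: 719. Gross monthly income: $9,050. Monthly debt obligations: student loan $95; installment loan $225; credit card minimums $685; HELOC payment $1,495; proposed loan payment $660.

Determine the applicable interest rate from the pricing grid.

9.125%

Credit score 719 ≥ 617; Total monthly debts = (95 + 225 + 685 + 1,495 + 660) = 3,160. DTI: 3,160 ÷ 9,050 = 34.9%, within the 36% cap
Loan-to-value = 31,900/38,000 = 83.9% — pass (100% max)
Row: 719 falls in 710–739. Column: 83.9% falls in ≤85%. Rate = 9.125%.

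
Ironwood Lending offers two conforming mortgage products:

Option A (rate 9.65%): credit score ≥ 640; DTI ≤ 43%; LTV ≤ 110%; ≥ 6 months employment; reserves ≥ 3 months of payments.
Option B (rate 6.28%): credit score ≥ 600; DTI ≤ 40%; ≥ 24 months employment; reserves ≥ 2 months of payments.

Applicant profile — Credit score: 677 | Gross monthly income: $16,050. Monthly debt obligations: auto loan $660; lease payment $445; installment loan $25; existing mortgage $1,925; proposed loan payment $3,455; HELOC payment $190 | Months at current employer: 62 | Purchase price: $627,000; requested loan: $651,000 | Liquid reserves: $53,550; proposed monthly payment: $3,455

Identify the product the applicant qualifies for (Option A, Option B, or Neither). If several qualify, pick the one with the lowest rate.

Total debts = (660 + 445 + 25 + 1,925 + 3,455 + 190) = 6,700; DTI = 6,700/16,050 = 41.7%.
LTV = 651,000/627,000 = 103.8%.
Reserves = 53,550/3,455 = 15.5 months.
Option A: score 677 ≥ 640; DTI 41.7% ≤ 43%; LTV 103.8% ≤ 110%; employment 62 ≥ 6 mo; reserves 15.5 ≥ 3 mo → qualifies.
Option B: score 677 ≥ 600; DTI 41.7% > 40%; employment 62 ≥ 24 mo; reserves 15.5 ≥ 2 mo → does not qualify.

Option A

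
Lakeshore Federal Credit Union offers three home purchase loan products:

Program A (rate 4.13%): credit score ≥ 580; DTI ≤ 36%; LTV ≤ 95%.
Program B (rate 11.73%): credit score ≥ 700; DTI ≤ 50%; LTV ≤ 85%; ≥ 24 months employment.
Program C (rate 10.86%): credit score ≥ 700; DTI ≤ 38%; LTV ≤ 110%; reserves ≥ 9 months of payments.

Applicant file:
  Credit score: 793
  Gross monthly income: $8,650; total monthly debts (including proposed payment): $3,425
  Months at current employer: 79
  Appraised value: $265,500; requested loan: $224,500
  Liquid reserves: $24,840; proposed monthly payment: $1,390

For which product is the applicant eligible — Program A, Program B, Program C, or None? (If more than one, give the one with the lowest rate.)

DTI = 3,425/8,650 = 39.6%.
LTV = 224,500/265,500 = 84.6%.
Reserves = 24,840/1,390 = 17.9 months.
Program A: score 793 ≥ 580; DTI 39.6% > 36%; LTV 84.6% ≤ 95% → does not qualify.
Program B: score 793 ≥ 700; DTI 39.6% ≤ 50%; LTV 84.6% ≤ 85%; employment 79 ≥ 24 mo → qualifies.
Program C: score 793 ≥ 700; DTI 39.6% > 38%; LTV 84.6% ≤ 110%; reserves 17.9 ≥ 9 mo → does not qualify.

Program B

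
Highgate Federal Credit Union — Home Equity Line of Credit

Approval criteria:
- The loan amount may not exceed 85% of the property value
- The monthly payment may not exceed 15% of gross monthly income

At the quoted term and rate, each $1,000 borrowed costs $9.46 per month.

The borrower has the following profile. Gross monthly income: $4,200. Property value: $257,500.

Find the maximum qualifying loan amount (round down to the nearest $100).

Payment cap: 15% × $4,200 = $630/month.
At $9.46 per $1,000, that supports 630/9.46 × 1,000 ≈ $66,596 → $66,500.
LTV cap: 85% × $257,500 = $218,875 → $218,800.
Binding constraint: payment-to-income.

$66,500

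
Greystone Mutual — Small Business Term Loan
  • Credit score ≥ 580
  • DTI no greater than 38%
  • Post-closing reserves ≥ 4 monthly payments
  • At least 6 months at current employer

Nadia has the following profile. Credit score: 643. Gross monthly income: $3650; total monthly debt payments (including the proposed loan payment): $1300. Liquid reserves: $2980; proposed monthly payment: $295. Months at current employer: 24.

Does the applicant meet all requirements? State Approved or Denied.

Credit score 643 ≥ 580 (meets)
DTI: 1,300 ÷ 3,650 = 35.6%, within the 38% cap
Reserves = 2,980/295 = 10.1 months ≥ 4
Employment 24 ≥ 6 months
All criteria satisfied.

Approved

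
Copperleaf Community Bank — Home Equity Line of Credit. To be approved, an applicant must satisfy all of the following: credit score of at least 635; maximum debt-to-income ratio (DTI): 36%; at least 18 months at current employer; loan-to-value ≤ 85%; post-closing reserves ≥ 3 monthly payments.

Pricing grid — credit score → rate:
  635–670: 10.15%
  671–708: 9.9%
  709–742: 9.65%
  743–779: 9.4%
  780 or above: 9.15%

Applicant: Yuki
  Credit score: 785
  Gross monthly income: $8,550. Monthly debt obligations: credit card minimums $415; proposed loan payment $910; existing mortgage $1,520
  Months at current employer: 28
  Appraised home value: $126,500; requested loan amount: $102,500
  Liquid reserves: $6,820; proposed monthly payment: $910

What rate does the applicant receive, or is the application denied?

Credit score 785 ≥ 635 (meets minimum)
Employment 28 ≥ 18 months
Total monthly debts = (415 + 910 + 1,520) = 2,845. DTI = 2,845/8,550 = 33.3% ≤ 36%
LTV: 102,500 ÷ 126,500 = 81%, within 85% cap
Reserves = 6,820/910 = 7.5 months ≥ 3
All requirements met. Score 785 falls in the 780 or above tier → 9.15%.

Approved at 9.15%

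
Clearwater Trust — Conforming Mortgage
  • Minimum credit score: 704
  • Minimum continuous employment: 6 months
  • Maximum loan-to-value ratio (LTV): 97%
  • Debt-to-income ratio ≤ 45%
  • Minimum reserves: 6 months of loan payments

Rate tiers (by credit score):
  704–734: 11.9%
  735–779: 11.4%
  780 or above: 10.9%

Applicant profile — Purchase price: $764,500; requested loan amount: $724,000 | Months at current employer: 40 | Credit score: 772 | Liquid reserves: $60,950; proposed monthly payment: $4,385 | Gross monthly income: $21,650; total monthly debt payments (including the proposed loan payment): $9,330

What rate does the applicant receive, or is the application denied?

Approved at 11.4%

Credit score 772 ≥ 704 (meets minimum)
Employment 40 ≥ 6 months
DTI: 9,330 ÷ 21,650 = 43.1%, within the 45% cap
Liquid reserves cover 60,950/4,385 = 13.9 months — ≥ 6 required
LTV = 724,000/764,500 = 94.7% ≤ 97%
All requirements met. Score 772 falls in the 735–779 tier → 11.4%.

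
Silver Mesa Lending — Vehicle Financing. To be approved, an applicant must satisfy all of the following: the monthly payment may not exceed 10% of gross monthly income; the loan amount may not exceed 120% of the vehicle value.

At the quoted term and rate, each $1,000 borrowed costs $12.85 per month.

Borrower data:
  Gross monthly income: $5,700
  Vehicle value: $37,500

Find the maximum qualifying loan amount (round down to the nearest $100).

$44,300

Payment cap: 10% × $5,700 = $570/month.
At $12.85 per $1,000, that supports 570/12.85 × 1,000 ≈ $44,357 → $44,300.
LTV cap: 120% × $37,500 = $45,000 → $45,000.
Binding constraint: payment-to-income.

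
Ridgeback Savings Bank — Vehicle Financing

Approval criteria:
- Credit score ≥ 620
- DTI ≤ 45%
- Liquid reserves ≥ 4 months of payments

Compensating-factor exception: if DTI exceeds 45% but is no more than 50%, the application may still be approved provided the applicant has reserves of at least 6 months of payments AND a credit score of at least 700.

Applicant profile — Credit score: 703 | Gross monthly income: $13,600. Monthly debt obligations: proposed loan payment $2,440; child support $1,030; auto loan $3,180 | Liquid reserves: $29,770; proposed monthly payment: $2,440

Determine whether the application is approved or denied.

Credit score 703 ≥ 620 (meets base)
Total debts = (2,440 + 1,030 + 3,180) = 6,650. DTI = 6,650/13,600 = 48.9% > 45% — standard DTI limit exceeded.
Liquid reserves cover 29,770/2,440 = 12.2 months — ≥ 4 required
DTI 48.9% is within the 45%–50% exception band; checking compensating factors.
Override check — reserves: 12.2 mo (ok); score: 703 (ok).
Both compensating conditions met → exception applies.

Approved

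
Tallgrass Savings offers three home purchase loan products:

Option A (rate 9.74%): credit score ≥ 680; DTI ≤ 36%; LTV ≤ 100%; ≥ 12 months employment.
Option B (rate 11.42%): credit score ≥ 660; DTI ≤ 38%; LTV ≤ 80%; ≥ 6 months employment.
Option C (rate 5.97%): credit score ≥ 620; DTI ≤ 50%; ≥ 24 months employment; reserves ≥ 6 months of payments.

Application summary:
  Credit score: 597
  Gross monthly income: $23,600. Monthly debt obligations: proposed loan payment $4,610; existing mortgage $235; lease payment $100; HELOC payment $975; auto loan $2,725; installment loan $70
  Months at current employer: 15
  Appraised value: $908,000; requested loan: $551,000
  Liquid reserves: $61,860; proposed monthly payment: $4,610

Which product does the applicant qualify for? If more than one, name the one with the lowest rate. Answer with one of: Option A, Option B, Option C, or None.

Total debts = (4,610 + 235 + 100 + 975 + 2,725 + 70) = 8,715; DTI = 8,715/23,600 = 36.9%.
LTV = 551,000/908,000 = 60.7%.
Reserves = 61,860/4,610 = 13.4 months.
Option A: score 597 < 680; DTI 36.9% > 36%; LTV 60.7% ≤ 100%; employment 15 ≥ 12 mo → does not qualify.
Option B: score 597 < 660; DTI 36.9% ≤ 38%; LTV 60.7% ≤ 80%; employment 15 ≥ 6 mo → does not qualify.
Option C: score 597 < 620; DTI 36.9% ≤ 50%; employment 15 < 24 mo; reserves 13.4 ≥ 6 mo → does not qualify.

None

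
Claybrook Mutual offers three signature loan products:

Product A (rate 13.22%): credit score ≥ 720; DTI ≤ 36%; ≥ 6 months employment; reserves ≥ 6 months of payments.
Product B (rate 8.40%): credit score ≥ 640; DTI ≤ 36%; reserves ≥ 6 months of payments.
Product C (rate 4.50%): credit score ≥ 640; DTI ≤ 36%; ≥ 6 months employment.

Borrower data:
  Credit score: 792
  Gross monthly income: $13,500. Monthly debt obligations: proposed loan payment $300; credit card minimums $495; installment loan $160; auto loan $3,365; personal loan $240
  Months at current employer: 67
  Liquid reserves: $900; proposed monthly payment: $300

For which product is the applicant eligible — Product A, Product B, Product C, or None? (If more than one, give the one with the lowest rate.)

Total debts = (300 + 495 + 160 + 3,365 + 240) = 4,560; DTI = 4,560/13,500 = 33.8%.
Reserves = 900/300 = 3.0 months.
Product A: score 792 ≥ 720; DTI 33.8% ≤ 36%; employment 67 ≥ 6 mo; reserves 3.0 < 6 mo → does not qualify.
Product B: score 792 ≥ 640; DTI 33.8% ≤ 36%; reserves 3.0 < 6 mo → does not qualify.
Product C: score 792 ≥ 640; DTI 33.8% ≤ 36%; employment 67 ≥ 6 mo → qualifies.

Product C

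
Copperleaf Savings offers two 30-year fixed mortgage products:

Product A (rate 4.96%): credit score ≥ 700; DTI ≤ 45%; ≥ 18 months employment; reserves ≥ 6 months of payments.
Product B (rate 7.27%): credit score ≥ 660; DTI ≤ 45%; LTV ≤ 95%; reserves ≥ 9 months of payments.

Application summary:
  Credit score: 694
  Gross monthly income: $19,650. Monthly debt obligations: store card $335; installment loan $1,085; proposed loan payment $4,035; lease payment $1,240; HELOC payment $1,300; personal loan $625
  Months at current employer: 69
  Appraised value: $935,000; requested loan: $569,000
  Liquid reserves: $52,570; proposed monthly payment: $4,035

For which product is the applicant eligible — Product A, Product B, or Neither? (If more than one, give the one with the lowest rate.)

Total debts = (335 + 1,085 + 4,035 + 1,240 + 1,300 + 625) = 8,620; DTI = 8,620/19,650 = 43.9%.
LTV = 569,000/935,000 = 60.9%.
Reserves = 52,570/4,035 = 13.0 months.
Product A: score 694 < 700; DTI 43.9% ≤ 45%; employment 69 ≥ 18 mo; reserves 13.0 ≥ 6 mo → does not qualify.
Product B: score 694 ≥ 660; DTI 43.9% ≤ 45%; LTV 60.9% ≤ 95%; reserves 13.0 ≥ 9 mo → qualifies.

Product B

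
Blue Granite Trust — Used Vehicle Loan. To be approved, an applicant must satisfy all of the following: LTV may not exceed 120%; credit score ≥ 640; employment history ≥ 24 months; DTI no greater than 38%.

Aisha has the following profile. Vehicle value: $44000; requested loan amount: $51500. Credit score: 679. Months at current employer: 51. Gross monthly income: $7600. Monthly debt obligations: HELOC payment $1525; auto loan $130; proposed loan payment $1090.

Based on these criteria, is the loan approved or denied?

LTV = 51,500/44,000 = 117% ≤ 120%
Credit score 679 ≥ 640 (meets)
Employment 51 ≥ 24 months
Total monthly debts = (1,525 + 130 + 1,090) = 2,745. DTI: 2,745 ÷ 7,600 = 36.1%, within the 38% cap
All criteria satisfied.

Approved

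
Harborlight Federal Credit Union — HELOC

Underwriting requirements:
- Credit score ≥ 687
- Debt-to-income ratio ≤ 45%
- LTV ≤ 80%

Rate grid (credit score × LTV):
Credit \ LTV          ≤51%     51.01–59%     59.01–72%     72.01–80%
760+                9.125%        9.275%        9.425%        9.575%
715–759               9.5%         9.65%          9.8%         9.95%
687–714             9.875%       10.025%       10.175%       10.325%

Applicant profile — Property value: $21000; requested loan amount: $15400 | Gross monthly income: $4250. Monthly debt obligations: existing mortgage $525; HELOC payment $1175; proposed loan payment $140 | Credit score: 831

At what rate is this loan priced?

9.575%

Credit score 831 ≥ 687; Total monthly debts = (525 + 1,175 + 140) = 1,840. DTI = 1,840/4,250 = 43.3% ≤ 45%
LTV = 15,400/21,000 = 73.3% ≤ 80%
Score 831 is in the 760+ band; LTV 73.3% is in the 72.01–80% band → 9.575%.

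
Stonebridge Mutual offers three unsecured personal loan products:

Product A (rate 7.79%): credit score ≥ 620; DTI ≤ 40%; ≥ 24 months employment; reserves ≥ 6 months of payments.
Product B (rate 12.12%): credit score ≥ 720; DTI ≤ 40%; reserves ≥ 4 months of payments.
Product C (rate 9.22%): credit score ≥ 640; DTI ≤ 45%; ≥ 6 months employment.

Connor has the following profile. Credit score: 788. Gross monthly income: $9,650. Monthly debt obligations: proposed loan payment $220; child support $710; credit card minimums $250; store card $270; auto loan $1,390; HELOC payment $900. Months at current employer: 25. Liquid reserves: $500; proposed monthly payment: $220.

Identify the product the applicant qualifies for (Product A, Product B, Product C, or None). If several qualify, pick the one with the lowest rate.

Total debts = (220 + 710 + 250 + 270 + 1,390 + 900) = 3,740; DTI = 3,740/9,650 = 38.8%.
Reserves = 500/220 = 2.3 months.
Product A: score 788 ≥ 620; DTI 38.8% ≤ 40%; employment 25 ≥ 24 mo; reserves 2.3 < 6 mo → does not qualify.
Product B: score 788 ≥ 720; DTI 38.8% ≤ 40%; reserves 2.3 < 4 mo → does not qualify.
Product C: score 788 ≥ 640; DTI 38.8% ≤ 45%; employment 25 ≥ 6 mo → qualifies.

Product C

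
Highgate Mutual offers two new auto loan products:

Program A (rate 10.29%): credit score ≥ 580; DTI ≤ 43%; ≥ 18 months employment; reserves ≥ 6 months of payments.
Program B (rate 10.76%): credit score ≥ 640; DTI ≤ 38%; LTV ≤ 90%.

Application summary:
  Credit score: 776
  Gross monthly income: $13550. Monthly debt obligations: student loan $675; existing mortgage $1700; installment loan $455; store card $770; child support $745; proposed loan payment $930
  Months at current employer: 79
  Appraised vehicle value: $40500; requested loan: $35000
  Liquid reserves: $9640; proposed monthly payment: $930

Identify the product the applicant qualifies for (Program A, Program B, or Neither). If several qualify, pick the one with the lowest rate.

Total debts = (675 + 1,700 + 455 + 770 + 745 + 930) = 5,275; DTI = 5,275/13,550 = 38.9%.
LTV = 35,000/40,500 = 86.4%.
Reserves = 9,640/930 = 10.4 months.
Program A: score 776 ≥ 580; DTI 38.9% ≤ 43%; employment 79 ≥ 18 mo; reserves 10.4 ≥ 6 mo → qualifies.
Program B: score 776 ≥ 640; DTI 38.9% > 38%; LTV 86.4% ≤ 90% → does not qualify.

Program A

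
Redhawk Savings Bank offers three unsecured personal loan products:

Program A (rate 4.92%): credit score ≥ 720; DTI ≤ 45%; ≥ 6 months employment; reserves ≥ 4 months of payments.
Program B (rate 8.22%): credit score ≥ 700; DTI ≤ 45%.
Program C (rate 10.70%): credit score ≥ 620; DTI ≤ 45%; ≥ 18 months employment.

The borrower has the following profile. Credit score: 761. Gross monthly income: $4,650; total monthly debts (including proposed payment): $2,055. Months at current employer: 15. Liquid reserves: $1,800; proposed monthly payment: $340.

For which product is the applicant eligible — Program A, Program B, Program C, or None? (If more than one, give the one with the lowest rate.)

DTI = 2,055/4,650 = 44.2%.
Reserves = 1,800/340 = 5.3 months.
Program A: score 761 ≥ 720; DTI 44.2% ≤ 45%; employment 15 ≥ 6 mo; reserves 5.3 ≥ 4 mo → qualifies.
Program B: score 761 ≥ 700; DTI 44.2% ≤ 45% → qualifies.
Program C: score 761 ≥ 620; DTI 44.2% ≤ 45%; employment 15 < 18 mo → does not qualify.
Qualifying: Program A, Program B. Lowest rate is 4.92% → Program A.

Program A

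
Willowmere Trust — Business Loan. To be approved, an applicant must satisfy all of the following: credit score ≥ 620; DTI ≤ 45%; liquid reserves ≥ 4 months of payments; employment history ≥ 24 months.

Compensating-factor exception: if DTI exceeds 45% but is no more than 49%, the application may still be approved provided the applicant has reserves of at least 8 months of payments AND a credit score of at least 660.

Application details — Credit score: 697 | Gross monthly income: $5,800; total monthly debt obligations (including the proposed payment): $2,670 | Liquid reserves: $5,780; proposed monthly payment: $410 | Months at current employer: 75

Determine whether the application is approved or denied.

Approved

Credit score 697 ≥ 620 (meets base)
DTI: 2,670 ÷ 5,800 = 46%, over the 45% base limit.
Reserves: 5,780 ÷ 410 = 14.1 months (meets 4-month minimum)
Employment 75 ≥ 24 months
DTI 46% is within the 45%–49% exception band; checking compensating factors.
Override check — reserves: 14.1 mo (ok); score: 697 (ok).
Both override conditions satisfied; DTI exception granted.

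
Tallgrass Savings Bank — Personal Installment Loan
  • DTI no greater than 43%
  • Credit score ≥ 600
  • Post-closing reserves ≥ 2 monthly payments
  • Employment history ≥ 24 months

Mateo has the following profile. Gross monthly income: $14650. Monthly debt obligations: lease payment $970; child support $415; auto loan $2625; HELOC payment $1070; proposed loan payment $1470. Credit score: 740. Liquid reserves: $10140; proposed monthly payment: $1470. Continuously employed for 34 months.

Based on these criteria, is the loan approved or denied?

Total monthly debts = (970 + 415 + 2,625 + 1,070 + 1,470) = 6,550. DTI: 6,550 ÷ 14,650 = 44.7%, exceeds the 43% cap
Credit score 740 ≥ 600 (meets)
Reserves = 10,140/1,470 = 6.9 months ≥ 2
Employment 34 ≥ 24 months
Fails on DTI.

Denied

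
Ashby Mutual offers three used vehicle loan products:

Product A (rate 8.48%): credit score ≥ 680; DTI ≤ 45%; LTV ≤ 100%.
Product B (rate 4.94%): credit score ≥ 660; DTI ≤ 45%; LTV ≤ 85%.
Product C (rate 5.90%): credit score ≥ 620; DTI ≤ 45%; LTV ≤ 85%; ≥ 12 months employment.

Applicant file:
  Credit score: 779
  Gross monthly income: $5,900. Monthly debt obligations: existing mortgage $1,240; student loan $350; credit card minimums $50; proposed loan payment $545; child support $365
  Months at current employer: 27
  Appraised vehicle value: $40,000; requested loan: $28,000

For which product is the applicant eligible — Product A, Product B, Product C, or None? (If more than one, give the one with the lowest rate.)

Total debts = (1,240 + 350 + 50 + 545 + 365) = 2,550; DTI = 2,550/5,900 = 43.2%.
LTV = 28,000/40,000 = 70%.
Product A: score 779 ≥ 680; DTI 43.2% ≤ 45%; LTV 70% ≤ 100% → qualifies.
Product B: score 779 ≥ 660; DTI 43.2% ≤ 45%; LTV 70% ≤ 85% → qualifies.
Product C: score 779 ≥ 620; DTI 43.2% ≤ 45%; LTV 70% ≤ 85%; employment 27 ≥ 12 mo → qualifies.
Qualifying: Product A, Product B, Product C. Lowest rate is 4.94% → Product B.

Product B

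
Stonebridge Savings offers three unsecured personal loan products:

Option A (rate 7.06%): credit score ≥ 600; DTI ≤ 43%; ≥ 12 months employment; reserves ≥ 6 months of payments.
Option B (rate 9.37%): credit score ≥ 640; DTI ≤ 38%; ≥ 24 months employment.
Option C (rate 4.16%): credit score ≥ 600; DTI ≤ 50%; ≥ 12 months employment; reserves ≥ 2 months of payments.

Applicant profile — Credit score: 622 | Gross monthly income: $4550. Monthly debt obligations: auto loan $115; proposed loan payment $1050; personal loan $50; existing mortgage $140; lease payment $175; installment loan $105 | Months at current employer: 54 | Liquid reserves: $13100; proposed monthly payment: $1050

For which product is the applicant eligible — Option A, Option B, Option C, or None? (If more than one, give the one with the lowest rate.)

Option C

Total debts = (115 + 1,050 + 50 + 140 + 175 + 105) = 1,635; DTI = 1,635/4,550 = 35.9%.
Reserves = 13,100/1,050 = 12.5 months.
Option A: score 622 ≥ 600; DTI 35.9% ≤ 43%; employment 54 ≥ 12 mo; reserves 12.5 ≥ 6 mo → qualifies.
Option B: score 622 < 640; DTI 35.9% ≤ 38%; employment 54 ≥ 24 mo → does not qualify.
Option C: score 622 ≥ 600; DTI 35.9% ≤ 50%; employment 54 ≥ 12 mo; reserves 12.5 ≥ 2 mo → qualifies.
Qualifying: Option A, Option C. Lowest rate is 4.16% → Option C.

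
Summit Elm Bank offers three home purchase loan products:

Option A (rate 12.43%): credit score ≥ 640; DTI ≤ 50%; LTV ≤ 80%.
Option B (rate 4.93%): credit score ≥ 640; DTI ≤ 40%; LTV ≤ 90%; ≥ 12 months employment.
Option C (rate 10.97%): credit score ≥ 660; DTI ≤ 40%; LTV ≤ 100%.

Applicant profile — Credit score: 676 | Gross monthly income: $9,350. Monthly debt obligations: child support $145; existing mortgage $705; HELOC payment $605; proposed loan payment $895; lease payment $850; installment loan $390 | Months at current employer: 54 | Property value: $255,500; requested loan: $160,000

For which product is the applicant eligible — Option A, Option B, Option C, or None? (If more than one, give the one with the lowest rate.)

Total debts = (145 + 705 + 605 + 895 + 850 + 390) = 3,590; DTI = 3,590/9,350 = 38.4%.
LTV = 160,000/255,500 = 62.6%.
Option A: score 676 ≥ 640; DTI 38.4% ≤ 50%; LTV 62.6% ≤ 80% → qualifies.
Option B: score 676 ≥ 640; DTI 38.4% ≤ 40%; LTV 62.6% ≤ 90%; employment 54 ≥ 12 mo → qualifies.
Option C: score 676 ≥ 660; DTI 38.4% ≤ 40%; LTV 62.6% ≤ 100% → qualifies.
Qualifying: Option A, Option B, Option C. Lowest rate is 4.93% → Option B.

Option B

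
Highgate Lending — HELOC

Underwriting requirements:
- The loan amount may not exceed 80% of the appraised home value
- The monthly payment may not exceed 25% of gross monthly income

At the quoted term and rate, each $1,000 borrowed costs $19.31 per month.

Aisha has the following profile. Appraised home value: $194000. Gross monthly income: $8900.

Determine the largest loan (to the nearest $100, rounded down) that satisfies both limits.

$115,200

Payment cap: 25% × $8,900 = $2,225/month.
At $19.31 per $1,000, that supports 2,225/19.31 × 1,000 ≈ $115,225 → $115,200.
LTV cap: 80% × $194,000 = $155,200 → $155,200.
Binding constraint: payment-to-income.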